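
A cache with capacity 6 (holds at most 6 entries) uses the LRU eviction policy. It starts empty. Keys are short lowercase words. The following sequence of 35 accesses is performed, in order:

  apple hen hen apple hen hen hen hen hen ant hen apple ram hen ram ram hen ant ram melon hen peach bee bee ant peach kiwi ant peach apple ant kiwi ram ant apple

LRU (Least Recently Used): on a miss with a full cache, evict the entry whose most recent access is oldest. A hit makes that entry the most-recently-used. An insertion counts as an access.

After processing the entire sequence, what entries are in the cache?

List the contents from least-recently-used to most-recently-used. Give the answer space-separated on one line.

LRU simulation (capacity=6):
  1. access apple: MISS. Cache (LRU->MRU): [apple]
  2. access hen: MISS. Cache (LRU->MRU): [apple hen]
  3. access hen: HIT. Cache (LRU->MRU): [apple hen]
  4. access apple: HIT. Cache (LRU->MRU): [hen apple]
  5. access hen: HIT. Cache (LRU->MRU): [apple hen]
  6. access hen: HIT. Cache (LRU->MRU): [apple hen]
  7. access hen: HIT. Cache (LRU->MRU): [apple hen]
  8. access hen: HIT. Cache (LRU->MRU): [apple hen]
  9. access hen: HIT. Cache (LRU->MRU): [apple hen]
  10. access ant: MISS. Cache (LRU->MRU): [apple hen ant]
  11. access hen: HIT. Cache (LRU->MRU): [apple ant hen]
  12. access apple: HIT. Cache (LRU->MRU): [ant hen apple]
  13. access ram: MISS. Cache (LRU->MRU): [ant hen apple ram]
  14. access hen: HIT. Cache (LRU->MRU): [ant apple ram hen]
  15. access ram: HIT. Cache (LRU->MRU): [ant apple hen ram]
  16. access ram: HIT. Cache (LRU->MRU): [ant apple hen ram]
  17. access hen: HIT. Cache (LRU->MRU): [ant apple ram hen]
  18. access ant: HIT. Cache (LRU->MRU): [apple ram hen ant]
  19. access ram: HIT. Cache (LRU->MRU): [apple hen ant ram]
  20. access melon: MISS. Cache (LRU->MRU): [apple hen ant ram melon]
  21. access hen: HIT. Cache (LRU->MRU): [apple ant ram melon hen]
  22. access peach: MISS. Cache (LRU->MRU): [apple ant ram melon hen peach]
  23. access bee: MISS, evict apple. Cache (LRU->MRU): [ant ram melon hen peach bee]
  24. access bee: HIT. Cache (LRU->MRU): [ant ram melon hen peach bee]
  25. access ant: HIT. Cache (LRU->MRU): [ram melon hen peach bee ant]
  26. access peach: HIT. Cache (LRU->MRU): [ram melon hen bee ant peach]
  27. access kiwi: MISS, evict ram. Cache (LRU->MRU): [melon hen bee ant peach kiwi]
  28. access ant: HIT. Cache (LRU->MRU): [melon hen bee peach kiwi ant]
  29. access peach: HIT. Cache (LRU->MRU): [melon hen bee kiwi ant peach]
  30. access apple: MISS, evict melon. Cache (LRU->MRU): [hen bee kiwi ant peach apple]
  31. access ant: HIT. Cache (LRU->MRU): [hen bee kiwi peach apple ant]
  32. access kiwi: HIT. Cache (LRU->MRU): [hen bee peach apple ant kiwi]
  33. access ram: MISS, evict hen. Cache (LRU->MRU): [bee peach apple ant kiwi ram]
  34. access ant: HIT. Cache (LRU->MRU): [bee peach apple kiwi ram ant]
  35. access apple: HIT. Cache (LRU->MRU): [bee peach kiwi ram ant apple]
Total: 25 hits, 10 misses, 4 evictions

Answer: bee peach kiwi ram ant apple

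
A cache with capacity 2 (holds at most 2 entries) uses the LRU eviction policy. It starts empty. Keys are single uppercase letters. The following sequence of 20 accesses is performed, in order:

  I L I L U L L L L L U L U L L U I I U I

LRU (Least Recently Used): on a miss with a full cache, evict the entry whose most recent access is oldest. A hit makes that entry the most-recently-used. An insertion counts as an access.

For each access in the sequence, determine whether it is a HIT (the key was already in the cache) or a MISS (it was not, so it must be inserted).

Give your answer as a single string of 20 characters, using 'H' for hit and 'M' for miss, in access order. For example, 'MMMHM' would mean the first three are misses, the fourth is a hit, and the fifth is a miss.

LRU simulation (capacity=2):
  1. access I: MISS. Cache (LRU->MRU): [I]
  2. access L: MISS. Cache (LRU->MRU): [I L]
  3. access I: HIT. Cache (LRU->MRU): [L I]
  4. access L: HIT. Cache (LRU->MRU): [I L]
  5. access U: MISS, evict I. Cache (LRU->MRU): [L U]
  6. access L: HIT. Cache (LRU->MRU): [U L]
  7. access L: HIT. Cache (LRU->MRU): [U L]
  8. access L: HIT. Cache (LRU->MRU): [U L]
  9. access L: HIT. Cache (LRU->MRU): [U L]
  10. access L: HIT. Cache (LRU->MRU): [U L]
  11. access U: HIT. Cache (LRU->MRU): [L U]
  12. access L: HIT. Cache (LRU->MRU): [U L]
  13. access U: HIT. Cache (LRU->MRU): [L U]
  14. access L: HIT. Cache (LRU->MRU): [U L]
  15. access L: HIT. Cache (LRU->MRU): [U L]
  16. access U: HIT. Cache (LRU->MRU): [L U]
  17. access I: MISS, evict L. Cache (LRU->MRU): [U I]
  18. access I: HIT. Cache (LRU->MRU): [U I]
  19. access U: HIT. Cache (LRU->MRU): [I U]
  20. access I: HIT. Cache (LRU->MRU): [U I]
Total: 16 hits, 4 misses, 2 evictions

Answer: MMHHMHHHHHHHHHHHMHHH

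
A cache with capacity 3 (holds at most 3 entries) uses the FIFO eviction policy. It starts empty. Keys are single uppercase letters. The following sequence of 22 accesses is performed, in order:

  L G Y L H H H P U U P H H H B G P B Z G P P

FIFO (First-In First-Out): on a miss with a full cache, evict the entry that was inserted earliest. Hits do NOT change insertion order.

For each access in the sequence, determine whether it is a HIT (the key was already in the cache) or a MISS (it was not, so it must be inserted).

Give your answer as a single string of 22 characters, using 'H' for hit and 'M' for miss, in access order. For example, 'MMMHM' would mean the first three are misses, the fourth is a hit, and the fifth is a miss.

Answer: MMMHMHHMMHHHHHMMMHMHHH

Derivation:
FIFO simulation (capacity=3):
  1. access L: MISS. Cache (old->new): [L]
  2. access G: MISS. Cache (old->new): [L G]
  3. access Y: MISS. Cache (old->new): [L G Y]
  4. access L: HIT. Cache (old->new): [L G Y]
  5. access H: MISS, evict L. Cache (old->new): [G Y H]
  6. access H: HIT. Cache (old->new): [G Y H]
  7. access H: HIT. Cache (old->new): [G Y H]
  8. access P: MISS, evict G. Cache (old->new): [Y H P]
  9. access U: MISS, evict Y. Cache (old->new): [H P U]
  10. access U: HIT. Cache (old->new): [H P U]
  11. access P: HIT. Cache (old->new): [H P U]
  12. access H: HIT. Cache (old->new): [H P U]
  13. access H: HIT. Cache (old->new): [H P U]
  14. access H: HIT. Cache (old->new): [H P U]
  15. access B: MISS, evict H. Cache (old->new): [P U B]
  16. access G: MISS, evict P. Cache (old->new): [U B G]
  17. access P: MISS, evict U. Cache (old->new): [B G P]
  18. access B: HIT. Cache (old->new): [B G P]
  19. access Z: MISS, evict B. Cache (old->new): [G P Z]
  20. access G: HIT. Cache (old->new): [G P Z]
  21. access P: HIT. Cache (old->new): [G P Z]
  22. access P: HIT. Cache (old->new): [G P Z]
Total: 12 hits, 10 misses, 7 evictions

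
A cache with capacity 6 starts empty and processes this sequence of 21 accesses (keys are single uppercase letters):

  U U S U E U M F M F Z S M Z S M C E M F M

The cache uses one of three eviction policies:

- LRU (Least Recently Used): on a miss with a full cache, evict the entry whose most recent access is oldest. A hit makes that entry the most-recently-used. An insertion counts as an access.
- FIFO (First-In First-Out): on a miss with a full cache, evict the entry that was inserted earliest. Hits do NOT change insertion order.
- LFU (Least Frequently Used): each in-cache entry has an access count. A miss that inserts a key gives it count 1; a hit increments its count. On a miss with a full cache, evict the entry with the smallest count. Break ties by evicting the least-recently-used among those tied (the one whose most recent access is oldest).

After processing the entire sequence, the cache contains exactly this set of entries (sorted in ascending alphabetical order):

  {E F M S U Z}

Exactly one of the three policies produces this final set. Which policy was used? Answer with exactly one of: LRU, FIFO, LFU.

Answer: LFU

Derivation:
Simulating under each policy and comparing final sets:
  LRU: final set = {C E F M S Z} -> differs
  FIFO: final set = {C E F M S Z} -> differs
  LFU: final set = {E F M S U Z} -> MATCHES target
Only LFU produces the target set.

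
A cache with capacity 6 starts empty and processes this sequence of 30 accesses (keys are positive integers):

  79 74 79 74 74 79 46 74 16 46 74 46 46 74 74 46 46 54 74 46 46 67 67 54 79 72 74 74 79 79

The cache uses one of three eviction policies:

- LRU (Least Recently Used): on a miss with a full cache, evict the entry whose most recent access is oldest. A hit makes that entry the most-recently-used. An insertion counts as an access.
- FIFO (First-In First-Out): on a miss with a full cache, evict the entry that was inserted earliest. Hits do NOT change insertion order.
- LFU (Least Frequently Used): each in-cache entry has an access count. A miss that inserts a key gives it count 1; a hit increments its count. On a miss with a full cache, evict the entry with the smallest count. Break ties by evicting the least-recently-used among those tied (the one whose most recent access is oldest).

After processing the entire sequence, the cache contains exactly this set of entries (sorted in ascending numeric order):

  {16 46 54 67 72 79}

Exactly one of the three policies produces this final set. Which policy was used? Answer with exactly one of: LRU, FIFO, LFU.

Answer: FIFO

Derivation:
Simulating under each policy and comparing final sets:
  LRU: final set = {46 54 67 72 74 79} -> differs
  FIFO: final set = {16 46 54 67 72 79} -> MATCHES target
  LFU: final set = {46 54 67 72 74 79} -> differs
Only FIFO produces the target set.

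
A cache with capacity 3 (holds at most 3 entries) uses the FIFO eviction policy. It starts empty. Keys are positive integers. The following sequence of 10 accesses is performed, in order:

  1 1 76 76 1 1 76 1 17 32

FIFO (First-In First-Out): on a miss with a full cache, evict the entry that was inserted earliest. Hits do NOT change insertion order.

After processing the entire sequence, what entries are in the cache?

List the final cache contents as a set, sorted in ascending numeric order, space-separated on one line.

Answer: 17 32 76

Derivation:
FIFO simulation (capacity=3):
  1. access 1: MISS. Cache (old->new): [1]
  2. access 1: HIT. Cache (old->new): [1]
  3. access 76: MISS. Cache (old->new): [1 76]
  4. access 76: HIT. Cache (old->new): [1 76]
  5. access 1: HIT. Cache (old->new): [1 76]
  6. access 1: HIT. Cache (old->new): [1 76]
  7. access 76: HIT. Cache (old->new): [1 76]
  8. access 1: HIT. Cache (old->new): [1 76]
  9. access 17: MISS. Cache (old->new): [1 76 17]
  10. access 32: MISS, evict 1. Cache (old->new): [76 17 32]
Total: 6 hits, 4 misses, 1 evictions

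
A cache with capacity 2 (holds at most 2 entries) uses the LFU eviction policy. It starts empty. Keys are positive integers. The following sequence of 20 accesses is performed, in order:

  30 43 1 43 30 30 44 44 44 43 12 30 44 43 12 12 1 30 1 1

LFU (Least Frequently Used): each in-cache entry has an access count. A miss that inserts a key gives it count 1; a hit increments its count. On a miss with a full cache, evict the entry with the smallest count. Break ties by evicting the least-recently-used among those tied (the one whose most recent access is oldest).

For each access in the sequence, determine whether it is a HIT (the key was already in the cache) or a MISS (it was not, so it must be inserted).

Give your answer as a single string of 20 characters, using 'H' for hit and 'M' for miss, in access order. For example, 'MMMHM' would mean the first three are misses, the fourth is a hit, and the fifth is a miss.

Answer: MMMHMHMHHMMMHMMHMMMH

Derivation:
LFU simulation (capacity=2):
  1. access 30: MISS. Cache: [30(c=1)]
  2. access 43: MISS. Cache: [30(c=1) 43(c=1)]
  3. access 1: MISS, evict 30(c=1). Cache: [43(c=1) 1(c=1)]
  4. access 43: HIT, count now 2. Cache: [1(c=1) 43(c=2)]
  5. access 30: MISS, evict 1(c=1). Cache: [30(c=1) 43(c=2)]
  6. access 30: HIT, count now 2. Cache: [43(c=2) 30(c=2)]
  7. access 44: MISS, evict 43(c=2). Cache: [44(c=1) 30(c=2)]
  8. access 44: HIT, count now 2. Cache: [30(c=2) 44(c=2)]
  9. access 44: HIT, count now 3. Cache: [30(c=2) 44(c=3)]
  10. access 43: MISS, evict 30(c=2). Cache: [43(c=1) 44(c=3)]
  11. access 12: MISS, evict 43(c=1). Cache: [12(c=1) 44(c=3)]
  12. access 30: MISS, evict 12(c=1). Cache: [30(c=1) 44(c=3)]
  13. access 44: HIT, count now 4. Cache: [30(c=1) 44(c=4)]
  14. access 43: MISS, evict 30(c=1). Cache: [43(c=1) 44(c=4)]
  15. access 12: MISS, evict 43(c=1). Cache: [12(c=1) 44(c=4)]
  16. access 12: HIT, count now 2. Cache: [12(c=2) 44(c=4)]
  17. access 1: MISS, evict 12(c=2). Cache: [1(c=1) 44(c=4)]
  18. access 30: MISS, evict 1(c=1). Cache: [30(c=1) 44(c=4)]
  19. access 1: MISS, evict 30(c=1). Cache: [1(c=1) 44(c=4)]
  20. access 1: HIT, count now 2. Cache: [1(c=2) 44(c=4)]
Total: 7 hits, 13 misses, 11 evictions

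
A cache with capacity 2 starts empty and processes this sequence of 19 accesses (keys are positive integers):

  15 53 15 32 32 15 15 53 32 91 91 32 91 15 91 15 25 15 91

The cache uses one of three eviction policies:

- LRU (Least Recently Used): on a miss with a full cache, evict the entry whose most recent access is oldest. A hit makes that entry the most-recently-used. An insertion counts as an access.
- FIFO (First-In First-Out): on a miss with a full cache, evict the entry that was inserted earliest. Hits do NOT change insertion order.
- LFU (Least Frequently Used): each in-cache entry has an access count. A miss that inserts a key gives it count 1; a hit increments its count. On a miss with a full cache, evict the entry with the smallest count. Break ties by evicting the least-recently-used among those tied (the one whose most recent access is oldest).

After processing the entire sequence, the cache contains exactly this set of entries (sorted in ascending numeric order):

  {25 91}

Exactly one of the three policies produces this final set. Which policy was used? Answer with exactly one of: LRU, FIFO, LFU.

Simulating under each policy and comparing final sets:
  LRU: final set = {15 91} -> differs
  FIFO: final set = {25 91} -> MATCHES target
  LFU: final set = {15 91} -> differs
Only FIFO produces the target set.

Answer: FIFO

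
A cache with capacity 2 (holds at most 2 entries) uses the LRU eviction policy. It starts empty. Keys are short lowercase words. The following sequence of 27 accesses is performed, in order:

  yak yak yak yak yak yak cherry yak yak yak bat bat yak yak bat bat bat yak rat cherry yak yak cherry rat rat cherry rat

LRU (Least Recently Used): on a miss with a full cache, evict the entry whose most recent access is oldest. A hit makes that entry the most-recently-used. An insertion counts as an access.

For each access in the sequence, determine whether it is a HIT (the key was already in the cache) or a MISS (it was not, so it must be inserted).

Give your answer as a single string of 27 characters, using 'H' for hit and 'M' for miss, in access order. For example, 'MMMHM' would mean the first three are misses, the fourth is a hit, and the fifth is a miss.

Answer: MHHHHHMHHHMHHHHHHHMMMHHMHHH

Derivation:
LRU simulation (capacity=2):
  1. access yak: MISS. Cache (LRU->MRU): [yak]
  2. access yak: HIT. Cache (LRU->MRU): [yak]
  3. access yak: HIT. Cache (LRU->MRU): [yak]
  4. access yak: HIT. Cache (LRU->MRU): [yak]
  5. access yak: HIT. Cache (LRU->MRU): [yak]
  6. access yak: HIT. Cache (LRU->MRU): [yak]
  7. access cherry: MISS. Cache (LRU->MRU): [yak cherry]
  8. access yak: HIT. Cache (LRU->MRU): [cherry yak]
  9. access yak: HIT. Cache (LRU->MRU): [cherry yak]
  10. access yak: HIT. Cache (LRU->MRU): [cherry yak]
  11. access bat: MISS, evict cherry. Cache (LRU->MRU): [yak bat]
  12. access bat: HIT. Cache (LRU->MRU): [yak bat]
  13. access yak: HIT. Cache (LRU->MRU): [bat yak]
  14. access yak: HIT. Cache (LRU->MRU): [bat yak]
  15. access bat: HIT. Cache (LRU->MRU): [yak bat]
  16. access bat: HIT. Cache (LRU->MRU): [yak bat]
  17. access bat: HIT. Cache (LRU->MRU): [yak bat]
  18. access yak: HIT. Cache (LRU->MRU): [bat yak]
  19. access rat: MISS, evict bat. Cache (LRU->MRU): [yak rat]
  20. access cherry: MISS, evict yak. Cache (LRU->MRU): [rat cherry]
  21. access yak: MISS, evict rat. Cache (LRU->MRU): [cherry yak]
  22. access yak: HIT. Cache (LRU->MRU): [cherry yak]
  23. access cherry: HIT. Cache (LRU->MRU): [yak cherry]
  24. access rat: MISS, evict yak. Cache (LRU->MRU): [cherry rat]
  25. access rat: HIT. Cache (LRU->MRU): [cherry rat]
  26. access cherry: HIT. Cache (LRU->MRU): [rat cherry]
  27. access rat: HIT. Cache (LRU->MRU): [cherry rat]
Total: 20 hits, 7 misses, 5 evictions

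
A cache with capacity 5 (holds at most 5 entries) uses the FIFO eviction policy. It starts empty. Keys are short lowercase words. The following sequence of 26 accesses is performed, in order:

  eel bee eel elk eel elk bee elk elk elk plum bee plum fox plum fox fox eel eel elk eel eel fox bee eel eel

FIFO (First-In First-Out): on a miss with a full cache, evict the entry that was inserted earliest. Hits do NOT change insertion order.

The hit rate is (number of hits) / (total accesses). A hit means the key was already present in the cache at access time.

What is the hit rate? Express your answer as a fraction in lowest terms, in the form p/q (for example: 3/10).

FIFO simulation (capacity=5):
  1. access eel: MISS. Cache (old->new): [eel]
  2. access bee: MISS. Cache (old->new): [eel bee]
  3. access eel: HIT. Cache (old->new): [eel bee]
  4. access elk: MISS. Cache (old->new): [eel bee elk]
  5. access eel: HIT. Cache (old->new): [eel bee elk]
  6. access elk: HIT. Cache (old->new): [eel bee elk]
  7. access bee: HIT. Cache (old->new): [eel bee elk]
  8. access elk: HIT. Cache (old->new): [eel bee elk]
  9. access elk: HIT. Cache (old->new): [eel bee elk]
  10. access elk: HIT. Cache (old->new): [eel bee elk]
  11. access plum: MISS. Cache (old->new): [eel bee elk plum]
  12. access bee: HIT. Cache (old->new): [eel bee elk plum]
  13. access plum: HIT. Cache (old->new): [eel bee elk plum]
  14. access fox: MISS. Cache (old->new): [eel bee elk plum fox]
  15. access plum: HIT. Cache (old->new): [eel bee elk plum fox]
  16. access fox: HIT. Cache (old->new): [eel bee elk plum fox]
  17. access fox: HIT. Cache (old->new): [eel bee elk plum fox]
  18. access eel: HIT. Cache (old->new): [eel bee elk plum fox]
  19. access eel: HIT. Cache (old->new): [eel bee elk plum fox]
  20. access elk: HIT. Cache (old->new): [eel bee elk plum fox]
  21. access eel: HIT. Cache (old->new): [eel bee elk plum fox]
  22. access eel: HIT. Cache (old->new): [eel bee elk plum fox]
  23. access fox: HIT. Cache (old->new): [eel bee elk plum fox]
  24. access bee: HIT. Cache (old->new): [eel bee elk plum fox]
  25. access eel: HIT. Cache (old->new): [eel bee elk plum fox]
  26. access eel: HIT. Cache (old->new): [eel bee elk plum fox]
Total: 21 hits, 5 misses, 0 evictions

Hit rate = 21/26

Answer: 21/26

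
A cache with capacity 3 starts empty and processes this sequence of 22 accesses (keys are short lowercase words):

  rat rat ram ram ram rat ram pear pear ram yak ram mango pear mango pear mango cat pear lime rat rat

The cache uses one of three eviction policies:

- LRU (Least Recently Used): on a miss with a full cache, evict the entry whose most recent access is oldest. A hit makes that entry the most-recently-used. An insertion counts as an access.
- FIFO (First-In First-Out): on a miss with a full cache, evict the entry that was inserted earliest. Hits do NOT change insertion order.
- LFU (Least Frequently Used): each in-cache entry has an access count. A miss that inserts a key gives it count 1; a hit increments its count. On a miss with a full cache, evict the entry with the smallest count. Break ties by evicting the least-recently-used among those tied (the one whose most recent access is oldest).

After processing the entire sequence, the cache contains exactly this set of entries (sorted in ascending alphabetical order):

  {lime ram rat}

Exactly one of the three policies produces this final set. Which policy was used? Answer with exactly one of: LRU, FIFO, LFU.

Simulating under each policy and comparing final sets:
  LRU: final set = {lime pear rat} -> differs
  FIFO: final set = {lime pear rat} -> differs
  LFU: final set = {lime ram rat} -> MATCHES target
Only LFU produces the target set.

Answer: LFU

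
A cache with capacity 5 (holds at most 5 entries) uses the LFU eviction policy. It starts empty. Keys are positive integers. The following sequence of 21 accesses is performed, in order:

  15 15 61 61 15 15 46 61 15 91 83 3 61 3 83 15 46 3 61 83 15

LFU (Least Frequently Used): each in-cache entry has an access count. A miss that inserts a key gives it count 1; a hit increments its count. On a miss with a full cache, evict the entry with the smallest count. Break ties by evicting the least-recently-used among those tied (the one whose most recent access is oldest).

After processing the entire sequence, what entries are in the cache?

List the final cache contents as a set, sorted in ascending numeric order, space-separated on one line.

Answer: 3 15 46 61 83

Derivation:
LFU simulation (capacity=5):
  1. access 15: MISS. Cache: [15(c=1)]
  2. access 15: HIT, count now 2. Cache: [15(c=2)]
  3. access 61: MISS. Cache: [61(c=1) 15(c=2)]
  4. access 61: HIT, count now 2. Cache: [15(c=2) 61(c=2)]
  5. access 15: HIT, count now 3. Cache: [61(c=2) 15(c=3)]
  6. access 15: HIT, count now 4. Cache: [61(c=2) 15(c=4)]
  7. access 46: MISS. Cache: [46(c=1) 61(c=2) 15(c=4)]
  8. access 61: HIT, count now 3. Cache: [46(c=1) 61(c=3) 15(c=4)]
  9. access 15: HIT, count now 5. Cache: [46(c=1) 61(c=3) 15(c=5)]
  10. access 91: MISS. Cache: [46(c=1) 91(c=1) 61(c=3) 15(c=5)]
  11. access 83: MISS. Cache: [46(c=1) 91(c=1) 83(c=1) 61(c=3) 15(c=5)]
  12. access 3: MISS, evict 46(c=1). Cache: [91(c=1) 83(c=1) 3(c=1) 61(c=3) 15(c=5)]
  13. access 61: HIT, count now 4. Cache: [91(c=1) 83(c=1) 3(c=1) 61(c=4) 15(c=5)]
  14. access 3: HIT, count now 2. Cache: [91(c=1) 83(c=1) 3(c=2) 61(c=4) 15(c=5)]
  15. access 83: HIT, count now 2. Cache: [91(c=1) 3(c=2) 83(c=2) 61(c=4) 15(c=5)]
  16. access 15: HIT, count now 6. Cache: [91(c=1) 3(c=2) 83(c=2) 61(c=4) 15(c=6)]
  17. access 46: MISS, evict 91(c=1). Cache: [46(c=1) 3(c=2) 83(c=2) 61(c=4) 15(c=6)]
  18. access 3: HIT, count now 3. Cache: [46(c=1) 83(c=2) 3(c=3) 61(c=4) 15(c=6)]
  19. access 61: HIT, count now 5. Cache: [46(c=1) 83(c=2) 3(c=3) 61(c=5) 15(c=6)]
  20. access 83: HIT, count now 3. Cache: [46(c=1) 3(c=3) 83(c=3) 61(c=5) 15(c=6)]
  21. access 15: HIT, count now 7. Cache: [46(c=1) 3(c=3) 83(c=3) 61(c=5) 15(c=7)]
Total: 14 hits, 7 misses, 2 evictions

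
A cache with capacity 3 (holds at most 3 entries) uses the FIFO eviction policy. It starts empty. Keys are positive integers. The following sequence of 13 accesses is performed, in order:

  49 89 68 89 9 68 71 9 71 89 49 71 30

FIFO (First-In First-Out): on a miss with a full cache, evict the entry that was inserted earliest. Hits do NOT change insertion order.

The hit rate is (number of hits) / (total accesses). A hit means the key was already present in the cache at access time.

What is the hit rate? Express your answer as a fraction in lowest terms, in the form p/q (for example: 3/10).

Answer: 5/13

Derivation:
FIFO simulation (capacity=3):
  1. access 49: MISS. Cache (old->new): [49]
  2. access 89: MISS. Cache (old->new): [49 89]
  3. access 68: MISS. Cache (old->new): [49 89 68]
  4. access 89: HIT. Cache (old->new): [49 89 68]
  5. access 9: MISS, evict 49. Cache (old->new): [89 68 9]
  6. access 68: HIT. Cache (old->new): [89 68 9]
  7. access 71: MISS, evict 89. Cache (old->new): [68 9 71]
  8. access 9: HIT. Cache (old->new): [68 9 71]
  9. access 71: HIT. Cache (old->new): [68 9 71]
  10. access 89: MISS, evict 68. Cache (old->new): [9 71 89]
  11. access 49: MISS, evict 9. Cache (old->new): [71 89 49]
  12. access 71: HIT. Cache (old->new): [71 89 49]
  13. access 30: MISS, evict 71. Cache (old->new): [89 49 30]
Total: 5 hits, 8 misses, 5 evictions

Hit rate = 5/13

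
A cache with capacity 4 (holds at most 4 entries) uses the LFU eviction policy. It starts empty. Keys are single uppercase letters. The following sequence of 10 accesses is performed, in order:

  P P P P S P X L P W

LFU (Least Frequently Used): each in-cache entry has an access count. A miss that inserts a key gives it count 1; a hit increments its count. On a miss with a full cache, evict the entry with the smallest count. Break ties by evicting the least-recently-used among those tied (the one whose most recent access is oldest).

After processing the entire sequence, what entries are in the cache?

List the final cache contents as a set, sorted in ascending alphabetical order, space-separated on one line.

Answer: L P W X

Derivation:
LFU simulation (capacity=4):
  1. access P: MISS. Cache: [P(c=1)]
  2. access P: HIT, count now 2. Cache: [P(c=2)]
  3. access P: HIT, count now 3. Cache: [P(c=3)]
  4. access P: HIT, count now 4. Cache: [P(c=4)]
  5. access S: MISS. Cache: [S(c=1) P(c=4)]
  6. access P: HIT, count now 5. Cache: [S(c=1) P(c=5)]
  7. access X: MISS. Cache: [S(c=1) X(c=1) P(c=5)]
  8. access L: MISS. Cache: [S(c=1) X(c=1) L(c=1) P(c=5)]
  9. access P: HIT, count now 6. Cache: [S(c=1) X(c=1) L(c=1) P(c=6)]
  10. access W: MISS, evict S(c=1). Cache: [X(c=1) L(c=1) W(c=1) P(c=6)]
Total: 5 hits, 5 misses, 1 evictions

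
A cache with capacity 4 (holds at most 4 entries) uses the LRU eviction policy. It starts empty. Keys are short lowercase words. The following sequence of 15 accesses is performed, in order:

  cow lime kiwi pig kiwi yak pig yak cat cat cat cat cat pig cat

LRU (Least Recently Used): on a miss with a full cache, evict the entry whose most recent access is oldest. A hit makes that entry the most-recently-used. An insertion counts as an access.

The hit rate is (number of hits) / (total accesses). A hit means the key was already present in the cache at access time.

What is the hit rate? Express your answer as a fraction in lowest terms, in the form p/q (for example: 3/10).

Answer: 3/5

Derivation:
LRU simulation (capacity=4):
  1. access cow: MISS. Cache (LRU->MRU): [cow]
  2. access lime: MISS. Cache (LRU->MRU): [cow lime]
  3. access kiwi: MISS. Cache (LRU->MRU): [cow lime kiwi]
  4. access pig: MISS. Cache (LRU->MRU): [cow lime kiwi pig]
  5. access kiwi: HIT. Cache (LRU->MRU): [cow lime pig kiwi]
  6. access yak: MISS, evict cow. Cache (LRU->MRU): [lime pig kiwi yak]
  7. access pig: HIT. Cache (LRU->MRU): [lime kiwi yak pig]
  8. access yak: HIT. Cache (LRU->MRU): [lime kiwi pig yak]
  9. access cat: MISS, evict lime. Cache (LRU->MRU): [kiwi pig yak cat]
  10. access cat: HIT. Cache (LRU->MRU): [kiwi pig yak cat]
  11. access cat: HIT. Cache (LRU->MRU): [kiwi pig yak cat]
  12. access cat: HIT. Cache (LRU->MRU): [kiwi pig yak cat]
  13. access cat: HIT. Cache (LRU->MRU): [kiwi pig yak cat]
  14. access pig: HIT. Cache (LRU->MRU): [kiwi yak cat pig]
  15. access cat: HIT. Cache (LRU->MRU): [kiwi yak pig cat]
Total: 9 hits, 6 misses, 2 evictions

Hit rate = 9/15 = 3/5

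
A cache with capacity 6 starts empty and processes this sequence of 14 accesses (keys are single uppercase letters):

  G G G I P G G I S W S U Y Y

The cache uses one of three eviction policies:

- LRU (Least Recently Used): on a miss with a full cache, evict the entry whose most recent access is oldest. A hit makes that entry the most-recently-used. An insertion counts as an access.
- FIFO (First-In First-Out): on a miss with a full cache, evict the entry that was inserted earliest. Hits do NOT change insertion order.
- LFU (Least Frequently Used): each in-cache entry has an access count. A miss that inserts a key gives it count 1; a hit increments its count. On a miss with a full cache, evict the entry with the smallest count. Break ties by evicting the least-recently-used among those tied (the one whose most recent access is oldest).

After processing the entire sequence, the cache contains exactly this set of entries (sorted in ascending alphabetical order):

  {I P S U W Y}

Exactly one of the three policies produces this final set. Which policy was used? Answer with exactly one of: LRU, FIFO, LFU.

Simulating under each policy and comparing final sets:
  LRU: final set = {G I S U W Y} -> differs
  FIFO: final set = {I P S U W Y} -> MATCHES target
  LFU: final set = {G I S U W Y} -> differs
Only FIFO produces the target set.

Answer: FIFO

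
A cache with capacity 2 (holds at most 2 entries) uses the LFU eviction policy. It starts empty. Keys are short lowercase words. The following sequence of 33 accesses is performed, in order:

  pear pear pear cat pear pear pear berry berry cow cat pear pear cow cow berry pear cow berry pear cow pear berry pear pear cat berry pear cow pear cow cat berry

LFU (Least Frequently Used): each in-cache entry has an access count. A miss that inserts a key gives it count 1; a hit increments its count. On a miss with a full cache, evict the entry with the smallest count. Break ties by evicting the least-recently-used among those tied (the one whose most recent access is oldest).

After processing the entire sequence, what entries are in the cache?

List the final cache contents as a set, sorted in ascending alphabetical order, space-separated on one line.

LFU simulation (capacity=2):
  1. access pear: MISS. Cache: [pear(c=1)]
  2. access pear: HIT, count now 2. Cache: [pear(c=2)]
  3. access pear: HIT, count now 3. Cache: [pear(c=3)]
  4. access cat: MISS. Cache: [cat(c=1) pear(c=3)]
  5. access pear: HIT, count now 4. Cache: [cat(c=1) pear(c=4)]
  6. access pear: HIT, count now 5. Cache: [cat(c=1) pear(c=5)]
  7. access pear: HIT, count now 6. Cache: [cat(c=1) pear(c=6)]
  8. access berry: MISS, evict cat(c=1). Cache: [berry(c=1) pear(c=6)]
  9. access berry: HIT, count now 2. Cache: [berry(c=2) pear(c=6)]
  10. access cow: MISS, evict berry(c=2). Cache: [cow(c=1) pear(c=6)]
  11. access cat: MISS, evict cow(c=1). Cache: [cat(c=1) pear(c=6)]
  12. access pear: HIT, count now 7. Cache: [cat(c=1) pear(c=7)]
  13. access pear: HIT, count now 8. Cache: [cat(c=1) pear(c=8)]
  14. access cow: MISS, evict cat(c=1). Cache: [cow(c=1) pear(c=8)]
  15. access cow: HIT, count now 2. Cache: [cow(c=2) pear(c=8)]
  16. access berry: MISS, evict cow(c=2). Cache: [berry(c=1) pear(c=8)]
  17. access pear: HIT, count now 9. Cache: [berry(c=1) pear(c=9)]
  18. access cow: MISS, evict berry(c=1). Cache: [cow(c=1) pear(c=9)]
  19. access berry: MISS, evict cow(c=1). Cache: [berry(c=1) pear(c=9)]
  20. access pear: HIT, count now 10. Cache: [berry(c=1) pear(c=10)]
  21. access cow: MISS, evict berry(c=1). Cache: [cow(c=1) pear(c=10)]
  22. access pear: HIT, count now 11. Cache: [cow(c=1) pear(c=11)]
  23. access berry: MISS, evict cow(c=1). Cache: [berry(c=1) pear(c=11)]
  24. access pear: HIT, count now 12. Cache: [berry(c=1) pear(c=12)]
  25. access pear: HIT, count now 13. Cache: [berry(c=1) pear(c=13)]
  26. access cat: MISS, evict berry(c=1). Cache: [cat(c=1) pear(c=13)]
  27. access berry: MISS, evict cat(c=1). Cache: [berry(c=1) pear(c=13)]
  28. access pear: HIT, count now 14. Cache: [berry(c=1) pear(c=14)]
  29. access cow: MISS, evict berry(c=1). Cache: [cow(c=1) pear(c=14)]
  30. access pear: HIT, count now 15. Cache: [cow(c=1) pear(c=15)]
  31. access cow: HIT, count now 2. Cache: [cow(c=2) pear(c=15)]
  32. access cat: MISS, evict cow(c=2). Cache: [cat(c=1) pear(c=15)]
  33. access berry: MISS, evict cat(c=1). Cache: [berry(c=1) pear(c=15)]
Total: 17 hits, 16 misses, 14 evictions

Answer: berry pear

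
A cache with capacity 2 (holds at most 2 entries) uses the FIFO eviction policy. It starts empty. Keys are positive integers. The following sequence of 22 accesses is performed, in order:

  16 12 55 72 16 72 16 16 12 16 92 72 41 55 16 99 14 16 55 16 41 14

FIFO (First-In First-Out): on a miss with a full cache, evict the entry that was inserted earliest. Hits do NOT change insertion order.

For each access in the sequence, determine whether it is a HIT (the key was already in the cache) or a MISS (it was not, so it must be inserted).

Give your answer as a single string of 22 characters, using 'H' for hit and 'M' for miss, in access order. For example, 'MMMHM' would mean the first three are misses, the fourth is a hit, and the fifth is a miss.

Answer: MMMMMHHHMHMMMMMMMMMHMM

Derivation:
FIFO simulation (capacity=2):
  1. access 16: MISS. Cache (old->new): [16]
  2. access 12: MISS. Cache (old->new): [16 12]
  3. access 55: MISS, evict 16. Cache (old->new): [12 55]
  4. access 72: MISS, evict 12. Cache (old->new): [55 72]
  5. access 16: MISS, evict 55. Cache (old->new): [72 16]
  6. access 72: HIT. Cache (old->new): [72 16]
  7. access 16: HIT. Cache (old->new): [72 16]
  8. access 16: HIT. Cache (old->new): [72 16]
  9. access 12: MISS, evict 72. Cache (old->new): [16 12]
  10. access 16: HIT. Cache (old->new): [16 12]
  11. access 92: MISS, evict 16. Cache (old->new): [12 92]
  12. access 72: MISS, evict 12. Cache (old->new): [92 72]
  13. access 41: MISS, evict 92. Cache (old->new): [72 41]
  14. access 55: MISS, evict 72. Cache (old->new): [41 55]
  15. access 16: MISS, evict 41. Cache (old->new): [55 16]
  16. access 99: MISS, evict 55. Cache (old->new): [16 99]
  17. access 14: MISS, evict 16. Cache (old->new): [99 14]
  18. access 16: MISS, evict 99. Cache (old->new): [14 16]
  19. access 55: MISS, evict 14. Cache (old->new): [16 55]
  20. access 16: HIT. Cache (old->new): [16 55]
  21. access 41: MISS, evict 16. Cache (old->new): [55 41]
  22. access 14: MISS, evict 55. Cache (old->new): [41 14]
Total: 5 hits, 17 misses, 15 evictions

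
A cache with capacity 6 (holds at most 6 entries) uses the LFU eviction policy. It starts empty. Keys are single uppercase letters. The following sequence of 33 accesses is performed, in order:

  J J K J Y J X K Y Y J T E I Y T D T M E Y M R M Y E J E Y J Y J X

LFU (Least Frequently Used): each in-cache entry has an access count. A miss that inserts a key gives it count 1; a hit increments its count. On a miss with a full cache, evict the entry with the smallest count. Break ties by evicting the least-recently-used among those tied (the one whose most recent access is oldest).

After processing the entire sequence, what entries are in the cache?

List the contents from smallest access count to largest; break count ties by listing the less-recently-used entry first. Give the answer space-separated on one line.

LFU simulation (capacity=6):
  1. access J: MISS. Cache: [J(c=1)]
  2. access J: HIT, count now 2. Cache: [J(c=2)]
  3. access K: MISS. Cache: [K(c=1) J(c=2)]
  4. access J: HIT, count now 3. Cache: [K(c=1) J(c=3)]
  5. access Y: MISS. Cache: [K(c=1) Y(c=1) J(c=3)]
  6. access J: HIT, count now 4. Cache: [K(c=1) Y(c=1) J(c=4)]
  7. access X: MISS. Cache: [K(c=1) Y(c=1) X(c=1) J(c=4)]
  8. access K: HIT, count now 2. Cache: [Y(c=1) X(c=1) K(c=2) J(c=4)]
  9. access Y: HIT, count now 2. Cache: [X(c=1) K(c=2) Y(c=2) J(c=4)]
  10. access Y: HIT, count now 3. Cache: [X(c=1) K(c=2) Y(c=3) J(c=4)]
  11. access J: HIT, count now 5. Cache: [X(c=1) K(c=2) Y(c=3) J(c=5)]
  12. access T: MISS. Cache: [X(c=1) T(c=1) K(c=2) Y(c=3) J(c=5)]
  13. access E: MISS. Cache: [X(c=1) T(c=1) E(c=1) K(c=2) Y(c=3) J(c=5)]
  14. access I: MISS, evict X(c=1). Cache: [T(c=1) E(c=1) I(c=1) K(c=2) Y(c=3) J(c=5)]
  15. access Y: HIT, count now 4. Cache: [T(c=1) E(c=1) I(c=1) K(c=2) Y(c=4) J(c=5)]
  16. access T: HIT, count now 2. Cache: [E(c=1) I(c=1) K(c=2) T(c=2) Y(c=4) J(c=5)]
  17. access D: MISS, evict E(c=1). Cache: [I(c=1) D(c=1) K(c=2) T(c=2) Y(c=4) J(c=5)]
  18. access T: HIT, count now 3. Cache: [I(c=1) D(c=1) K(c=2) T(c=3) Y(c=4) J(c=5)]
  19. access M: MISS, evict I(c=1). Cache: [D(c=1) M(c=1) K(c=2) T(c=3) Y(c=4) J(c=5)]
  20. access E: MISS, evict D(c=1). Cache: [M(c=1) E(c=1) K(c=2) T(c=3) Y(c=4) J(c=5)]
  21. access Y: HIT, count now 5. Cache: [M(c=1) E(c=1) K(c=2) T(c=3) J(c=5) Y(c=5)]
  22. access M: HIT, count now 2. Cache: [E(c=1) K(c=2) M(c=2) T(c=3) J(c=5) Y(c=5)]
  23. access R: MISS, evict E(c=1). Cache: [R(c=1) K(c=2) M(c=2) T(c=3) J(c=5) Y(c=5)]
  24. access M: HIT, count now 3. Cache: [R(c=1) K(c=2) T(c=3) M(c=3) J(c=5) Y(c=5)]
  25. access Y: HIT, count now 6. Cache: [R(c=1) K(c=2) T(c=3) M(c=3) J(c=5) Y(c=6)]
  26. access E: MISS, evict R(c=1). Cache: [E(c=1) K(c=2) T(c=3) M(c=3) J(c=5) Y(c=6)]
  27. access J: HIT, count now 6. Cache: [E(c=1) K(c=2) T(c=3) M(c=3) Y(c=6) J(c=6)]
  28. access E: HIT, count now 2. Cache: [K(c=2) E(c=2) T(c=3) M(c=3) Y(c=6) J(c=6)]
  29. access Y: HIT, count now 7. Cache: [K(c=2) E(c=2) T(c=3) M(c=3) J(c=6) Y(c=7)]
  30. access J: HIT, count now 7. Cache: [K(c=2) E(c=2) T(c=3) M(c=3) Y(c=7) J(c=7)]
  31. access Y: HIT, count now 8. Cache: [K(c=2) E(c=2) T(c=3) M(c=3) J(c=7) Y(c=8)]
  32. access J: HIT, count now 8. Cache: [K(c=2) E(c=2) T(c=3) M(c=3) Y(c=8) J(c=8)]
  33. access X: MISS, evict K(c=2). Cache: [X(c=1) E(c=2) T(c=3) M(c=3) Y(c=8) J(c=8)]
Total: 20 hits, 13 misses, 7 evictions

Answer: X E T M Y J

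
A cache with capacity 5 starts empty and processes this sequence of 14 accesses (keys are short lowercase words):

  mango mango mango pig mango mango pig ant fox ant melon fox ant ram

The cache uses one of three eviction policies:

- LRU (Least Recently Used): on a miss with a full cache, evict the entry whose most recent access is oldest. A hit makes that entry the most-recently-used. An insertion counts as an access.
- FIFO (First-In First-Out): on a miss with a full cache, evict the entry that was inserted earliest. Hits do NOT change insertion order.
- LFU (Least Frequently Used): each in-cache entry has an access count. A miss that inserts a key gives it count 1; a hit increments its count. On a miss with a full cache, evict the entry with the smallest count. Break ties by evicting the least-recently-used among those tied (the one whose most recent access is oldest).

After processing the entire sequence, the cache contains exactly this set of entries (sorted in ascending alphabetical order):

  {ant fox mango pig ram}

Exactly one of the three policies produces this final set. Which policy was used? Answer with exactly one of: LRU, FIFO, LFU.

Answer: LFU

Derivation:
Simulating under each policy and comparing final sets:
  LRU: final set = {ant fox melon pig ram} -> differs
  FIFO: final set = {ant fox melon pig ram} -> differs
  LFU: final set = {ant fox mango pig ram} -> MATCHES target
Only LFU produces the target set.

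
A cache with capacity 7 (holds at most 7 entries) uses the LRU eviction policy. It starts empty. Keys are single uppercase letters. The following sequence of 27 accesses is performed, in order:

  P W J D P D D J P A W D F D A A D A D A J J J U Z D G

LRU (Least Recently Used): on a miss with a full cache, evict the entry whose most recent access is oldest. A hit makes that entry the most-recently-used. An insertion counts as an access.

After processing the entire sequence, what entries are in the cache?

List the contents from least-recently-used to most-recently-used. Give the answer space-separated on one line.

LRU simulation (capacity=7):
  1. access P: MISS. Cache (LRU->MRU): [P]
  2. access W: MISS. Cache (LRU->MRU): [P W]
  3. access J: MISS. Cache (LRU->MRU): [P W J]
  4. access D: MISS. Cache (LRU->MRU): [P W J D]
  5. access P: HIT. Cache (LRU->MRU): [W J D P]
  6. access D: HIT. Cache (LRU->MRU): [W J P D]
  7. access D: HIT. Cache (LRU->MRU): [W J P D]
  8. access J: HIT. Cache (LRU->MRU): [W P D J]
  9. access P: HIT. Cache (LRU->MRU): [W D J P]
  10. access A: MISS. Cache (LRU->MRU): [W D J P A]
  11. access W: HIT. Cache (LRU->MRU): [D J P A W]
  12. access D: HIT. Cache (LRU->MRU): [J P A W D]
  13. access F: MISS. Cache (LRU->MRU): [J P A W D F]
  14. access D: HIT. Cache (LRU->MRU): [J P A W F D]
  15. access A: HIT. Cache (LRU->MRU): [J P W F D A]
  16. access A: HIT. Cache (LRU->MRU): [J P W F D A]
  17. access D: HIT. Cache (LRU->MRU): [J P W F A D]
  18. access A: HIT. Cache (LRU->MRU): [J P W F D A]
  19. access D: HIT. Cache (LRU->MRU): [J P W F A D]
  20. access A: HIT. Cache (LRU->MRU): [J P W F D A]
  21. access J: HIT. Cache (LRU->MRU): [P W F D A J]
  22. access J: HIT. Cache (LRU->MRU): [P W F D A J]
  23. access J: HIT. Cache (LRU->MRU): [P W F D A J]
  24. access U: MISS. Cache (LRU->MRU): [P W F D A J U]
  25. access Z: MISS, evict P. Cache (LRU->MRU): [W F D A J U Z]
  26. access D: HIT. Cache (LRU->MRU): [W F A J U Z D]
  27. access G: MISS, evict W. Cache (LRU->MRU): [F A J U Z D G]
Total: 18 hits, 9 misses, 2 evictions

Answer: F A J U Z D G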